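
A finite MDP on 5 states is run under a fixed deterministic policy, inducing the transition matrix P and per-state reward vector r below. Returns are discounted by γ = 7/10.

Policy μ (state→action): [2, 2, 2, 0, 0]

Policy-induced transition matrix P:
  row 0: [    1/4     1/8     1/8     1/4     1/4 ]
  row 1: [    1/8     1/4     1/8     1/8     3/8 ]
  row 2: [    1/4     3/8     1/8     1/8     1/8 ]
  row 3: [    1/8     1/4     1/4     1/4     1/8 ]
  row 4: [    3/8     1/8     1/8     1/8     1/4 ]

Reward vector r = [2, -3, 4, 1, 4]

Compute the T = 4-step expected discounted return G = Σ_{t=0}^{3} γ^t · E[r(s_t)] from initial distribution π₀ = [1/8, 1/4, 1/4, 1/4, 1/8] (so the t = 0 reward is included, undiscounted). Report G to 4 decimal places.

t=0: π = [0.1250, 0.2500, 0.2500, 0.2500, 0.1250], E[r] = 1.2500, γ^t·E[r] = 1.250000, running G = 1.250000
t=1: π = [0.2031, 0.2500, 0.1563, 0.1719, 0.2188], E[r] = 1.3281, γ^t·E[r] = 0.929688, running G = 2.179688
t=2: π = [0.2246, 0.2168, 0.1465, 0.1719, 0.2402], E[r] = 1.5176, γ^t·E[r] = 0.743613, running G = 2.923301
t=3: π = [0.2314, 0.2102, 0.1465, 0.1746, 0.2373], E[r] = 1.5420, γ^t·E[r] = 0.528903, running G = 3.452204

G = 3.4522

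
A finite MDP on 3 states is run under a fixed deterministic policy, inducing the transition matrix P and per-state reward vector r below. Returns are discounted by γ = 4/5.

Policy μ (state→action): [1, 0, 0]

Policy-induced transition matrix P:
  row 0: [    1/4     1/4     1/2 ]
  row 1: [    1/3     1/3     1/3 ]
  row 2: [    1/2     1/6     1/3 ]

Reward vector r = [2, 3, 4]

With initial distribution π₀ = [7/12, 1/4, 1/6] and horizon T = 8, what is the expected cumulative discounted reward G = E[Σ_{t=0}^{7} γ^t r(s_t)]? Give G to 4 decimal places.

G = 12.2124

t=0: π = [0.5833, 0.2500, 0.1667], E[r] = 2.5833, γ^t·E[r] = 2.583333, running G = 2.583333
t=1: π = [0.3125, 0.2569, 0.4306], E[r] = 3.1181, γ^t·E[r] = 2.494444, running G = 5.077778
t=2: π = [0.3791, 0.2355, 0.3854], E[r] = 3.0064, γ^t·E[r] = 1.924074, running G = 7.001852
t=3: π = [0.3660, 0.2375, 0.3965], E[r] = 3.0305, γ^t·E[r] = 1.551630, running G = 8.553481
t=4: π = [0.3689, 0.2368, 0.3943], E[r] = 3.0254, γ^t·E[r] = 1.239208, running G = 9.792690
t=5: π = [0.3683, 0.2369, 0.3948], E[r] = 3.0265, γ^t·E[r] = 0.991726, running G = 10.784416
t=6: π = [0.3684, 0.2368, 0.3947], E[r] = 3.0263, γ^t·E[r] = 0.793320, running G = 11.577736
t=7: π = [0.3684, 0.2368, 0.3947], E[r] = 3.0263, γ^t·E[r] = 0.634666, running G = 12.212402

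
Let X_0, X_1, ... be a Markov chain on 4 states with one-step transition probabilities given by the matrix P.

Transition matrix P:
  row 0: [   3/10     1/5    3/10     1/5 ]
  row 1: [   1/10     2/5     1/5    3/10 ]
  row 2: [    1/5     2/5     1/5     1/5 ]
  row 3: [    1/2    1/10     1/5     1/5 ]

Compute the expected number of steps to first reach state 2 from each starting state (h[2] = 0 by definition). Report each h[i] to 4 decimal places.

h = [3.9130, 4.4444, 0.0000, 4.2512]

First-step conditioning: h[2] = 0; for i ≠ 2, h[i] = 1 + Σ_k P[i][k]·h[k].
  h[0] = 1 + 3/10·h[0] + 1/5·h[1] + 1/5·h[3]
  h[1] = 1 + 1/10·h[0] + 2/5·h[1] + 3/10·h[3]
  h[3] = 1 + 1/2·h[0] + 1/10·h[1] + 1/5·h[3]
Solving the 3×3 linear system over states ≠ 2 gives exactly h = [90/23, 40/9, 0, 880/207] (h[2] = 0 is the target).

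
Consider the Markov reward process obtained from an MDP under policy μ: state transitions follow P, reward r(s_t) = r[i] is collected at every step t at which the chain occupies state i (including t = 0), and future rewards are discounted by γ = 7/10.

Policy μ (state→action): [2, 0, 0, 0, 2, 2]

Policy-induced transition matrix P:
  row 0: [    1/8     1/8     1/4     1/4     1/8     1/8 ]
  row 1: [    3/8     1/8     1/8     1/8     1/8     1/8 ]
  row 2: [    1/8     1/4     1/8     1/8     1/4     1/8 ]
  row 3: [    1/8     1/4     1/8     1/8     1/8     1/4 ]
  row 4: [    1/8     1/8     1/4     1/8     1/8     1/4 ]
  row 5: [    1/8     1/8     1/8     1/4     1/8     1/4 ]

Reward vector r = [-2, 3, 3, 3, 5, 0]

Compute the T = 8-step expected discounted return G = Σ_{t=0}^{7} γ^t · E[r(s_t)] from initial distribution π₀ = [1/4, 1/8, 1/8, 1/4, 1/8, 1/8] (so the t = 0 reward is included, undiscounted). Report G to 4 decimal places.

G = 5.7089

t=0: π = [0.2500, 0.1250, 0.1250, 0.2500, 0.1250, 0.1250], E[r] = 1.6250, γ^t·E[r] = 1.625000, running G = 1.625000
t=1: π = [0.1563, 0.1719, 0.1719, 0.1719, 0.1406, 0.1875], E[r] = 1.9375, γ^t·E[r] = 1.356250, running G = 2.981250
t=2: π = [0.1680, 0.1680, 0.1621, 0.1680, 0.1465, 0.1875], E[r] = 1.8906, γ^t·E[r] = 0.926406, running G = 3.907656
t=3: π = [0.1670, 0.1663, 0.1643, 0.1694, 0.1453, 0.1877], E[r] = 1.8923, γ^t·E[r] = 0.649071, running G = 4.556727
t=4: π = [0.1666, 0.1667, 0.1640, 0.1693, 0.1455, 0.1878], E[r] = 1.8948, γ^t·E[r] = 0.454950, running G = 5.011677
t=5: π = [0.1667, 0.1667, 0.1640, 0.1693, 0.1455, 0.1878], E[r] = 1.8941, γ^t·E[r] = 0.318342, running G = 5.330019
t=6: π = [0.1667, 0.1667, 0.1640, 0.1693, 0.1455, 0.1878], E[r] = 1.8942, γ^t·E[r] = 0.222848, running G = 5.552867
t=7: π = [0.1667, 0.1667, 0.1640, 0.1693, 0.1455, 0.1878], E[r] = 1.8942, γ^t·E[r] = 0.155994, running G = 5.708861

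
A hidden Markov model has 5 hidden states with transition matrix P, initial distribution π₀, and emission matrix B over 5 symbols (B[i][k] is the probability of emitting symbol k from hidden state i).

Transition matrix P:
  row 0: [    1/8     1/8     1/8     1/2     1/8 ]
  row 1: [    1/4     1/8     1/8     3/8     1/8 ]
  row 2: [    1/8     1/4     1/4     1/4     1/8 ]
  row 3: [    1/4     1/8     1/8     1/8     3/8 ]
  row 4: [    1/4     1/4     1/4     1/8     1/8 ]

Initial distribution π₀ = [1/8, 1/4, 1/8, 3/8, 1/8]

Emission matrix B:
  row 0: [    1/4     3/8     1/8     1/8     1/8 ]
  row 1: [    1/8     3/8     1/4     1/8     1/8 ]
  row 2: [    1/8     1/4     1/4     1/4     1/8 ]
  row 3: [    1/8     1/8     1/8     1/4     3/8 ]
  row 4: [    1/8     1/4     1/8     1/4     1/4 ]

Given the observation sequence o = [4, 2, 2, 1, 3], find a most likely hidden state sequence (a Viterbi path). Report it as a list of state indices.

t=0: δ = [1.562e-02, 3.125e-02, 1.562e-02, 1.406e-01, 3.125e-02]  (obs o_0=4)
t=1: δ = [4.395e-03, 4.395e-03, 4.395e-03, 2.197e-03, 6.592e-03]  ψ = [3, 3, 3, 3, 3]  (obs o_1=2)
t=2: δ = [2.060e-04, 4.120e-04, 4.120e-04, 2.747e-04, 1.030e-04]  ψ = [4, 4, 4, 0, 3]  (obs o_2=2)
t=3: δ = [3.862e-05, 3.862e-05, 2.575e-05, 1.931e-05, 2.575e-05]  ψ = [1, 2, 2, 1, 3]  (obs o_3=1)
t=4: δ = [1.207e-06, 8.047e-07, 1.609e-06, 4.828e-06, 1.810e-06]  ψ = [1, 2, 2, 0, 3]  (obs o_4=3)
backtrack: best end state = 3; path = [3, 4, 1, 0, 3]

path = [3, 4, 1, 0, 3]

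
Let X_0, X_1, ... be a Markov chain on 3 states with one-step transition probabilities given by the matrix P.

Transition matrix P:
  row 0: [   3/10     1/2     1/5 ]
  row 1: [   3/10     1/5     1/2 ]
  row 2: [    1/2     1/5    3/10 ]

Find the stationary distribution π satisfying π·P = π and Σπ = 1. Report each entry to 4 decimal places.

Balance equations π_j = Σ_i π_i·P[i][j]:
  π_0 = 3/10·π_0 + 3/10·π_1 + 1/2·π_2
  π_1 = 1/2·π_0 + 1/5·π_1 + 1/5·π_2
  normalize: π_0 + π_1 + π_2 = 1
Solving the linear system gives exactly π = [23/63, 13/42, 41/126].

π = [0.3651, 0.3095, 0.3254]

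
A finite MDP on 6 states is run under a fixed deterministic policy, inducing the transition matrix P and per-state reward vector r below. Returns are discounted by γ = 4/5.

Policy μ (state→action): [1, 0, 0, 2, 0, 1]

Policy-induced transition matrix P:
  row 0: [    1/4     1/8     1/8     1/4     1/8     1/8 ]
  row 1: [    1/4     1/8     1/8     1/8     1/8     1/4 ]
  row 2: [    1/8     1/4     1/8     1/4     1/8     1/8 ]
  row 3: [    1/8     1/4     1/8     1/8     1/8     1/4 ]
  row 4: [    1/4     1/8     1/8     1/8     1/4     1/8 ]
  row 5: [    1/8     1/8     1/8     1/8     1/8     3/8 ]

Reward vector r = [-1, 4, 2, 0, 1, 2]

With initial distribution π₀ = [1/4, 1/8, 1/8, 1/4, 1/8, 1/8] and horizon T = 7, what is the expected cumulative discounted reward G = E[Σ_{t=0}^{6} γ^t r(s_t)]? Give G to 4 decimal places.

G = 4.6920

t=0: π = [0.2500, 0.1250, 0.1250, 0.2500, 0.1250, 0.1250], E[r] = 0.8750, γ^t·E[r] = 0.875000, running G = 0.875000
t=1: π = [0.1875, 0.1719, 0.1250, 0.1719, 0.1406, 0.2031], E[r] = 1.2969, γ^t·E[r] = 1.037500, running G = 1.912500
t=2: π = [0.1875, 0.1621, 0.1250, 0.1641, 0.1426, 0.2188], E[r] = 1.2910, γ^t·E[r] = 0.826250, running G = 2.738750
t=3: π = [0.1865, 0.1611, 0.1250, 0.1641, 0.1428, 0.2205], E[r] = 1.2917, γ^t·E[r] = 0.661375, running G = 3.400125
t=4: π = [0.1863, 0.1611, 0.1250, 0.1639, 0.1429, 0.2208], E[r] = 1.2926, γ^t·E[r] = 0.529450, running G = 3.929575
t=5: π = [0.1863, 0.1611, 0.1250, 0.1639, 0.1429, 0.2208], E[r] = 1.2927, γ^t·E[r] = 0.423589, running G = 4.353164
t=6: π = [0.1863, 0.1611, 0.1250, 0.1639, 0.1429, 0.2208], E[r] = 1.2927, γ^t·E[r] = 0.338874, running G = 4.692038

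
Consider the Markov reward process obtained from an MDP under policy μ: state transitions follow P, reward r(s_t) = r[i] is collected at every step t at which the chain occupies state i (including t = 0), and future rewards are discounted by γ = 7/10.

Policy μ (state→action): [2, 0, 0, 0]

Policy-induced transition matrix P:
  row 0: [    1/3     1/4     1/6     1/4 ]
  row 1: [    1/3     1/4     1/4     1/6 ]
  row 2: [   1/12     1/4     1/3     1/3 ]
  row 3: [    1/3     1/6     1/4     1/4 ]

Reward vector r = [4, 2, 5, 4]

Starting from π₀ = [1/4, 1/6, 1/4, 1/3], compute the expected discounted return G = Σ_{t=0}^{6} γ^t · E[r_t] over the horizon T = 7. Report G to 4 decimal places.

G = 11.7311

t=0: π = [0.2500, 0.1667, 0.2500, 0.3333], E[r] = 3.9167, γ^t·E[r] = 3.916667, running G = 3.916667
t=1: π = [0.2708, 0.2222, 0.2500, 0.2569], E[r] = 3.8056, γ^t·E[r] = 2.663889, running G = 6.580556
t=2: π = [0.2708, 0.2286, 0.2483, 0.2523], E[r] = 3.7911, γ^t·E[r] = 1.857633, running G = 8.438189
t=3: π = [0.2713, 0.2290, 0.2481, 0.2516], E[r] = 3.7902, γ^t·E[r] = 1.300029, running G = 9.738218
t=4: π = [0.2713, 0.2290, 0.2481, 0.2516], E[r] = 3.7900, γ^t·E[r] = 0.909982, running G = 10.648199
t=5: π = [0.2713, 0.2290, 0.2481, 0.2516], E[r] = 3.7900, γ^t·E[r] = 0.636985, running G = 11.285184
t=6: π = [0.2713, 0.2290, 0.2481, 0.2516], E[r] = 3.7900, γ^t·E[r] = 0.445889, running G = 11.731073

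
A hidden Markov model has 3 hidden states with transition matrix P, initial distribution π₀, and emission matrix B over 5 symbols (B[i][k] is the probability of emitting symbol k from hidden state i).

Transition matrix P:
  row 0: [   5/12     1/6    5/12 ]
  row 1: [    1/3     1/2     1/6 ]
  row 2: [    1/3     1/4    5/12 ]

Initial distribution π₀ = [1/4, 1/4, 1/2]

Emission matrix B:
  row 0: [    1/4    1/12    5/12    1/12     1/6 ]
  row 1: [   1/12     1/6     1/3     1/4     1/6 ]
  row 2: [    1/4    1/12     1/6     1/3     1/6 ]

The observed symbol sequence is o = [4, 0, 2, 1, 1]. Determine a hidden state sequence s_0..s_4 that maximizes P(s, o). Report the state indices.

t=0: δ = [4.167e-02, 4.167e-02, 8.333e-02]  (obs o_0=4)
t=1: δ = [6.944e-03, 1.736e-03, 8.681e-03]  ψ = [2, 1, 2]  (obs o_1=0)
t=2: δ = [1.206e-03, 7.234e-04, 6.028e-04]  ψ = [0, 2, 2]  (obs o_2=2)
t=3: δ = [4.186e-05, 6.028e-05, 4.186e-05]  ψ = [0, 1, 0]  (obs o_3=1)
t=4: δ = [1.674e-06, 5.023e-06, 1.454e-06]  ψ = [1, 1, 0]  (obs o_4=1)
backtrack: best end state = 1; path = [2, 2, 1, 1, 1]

path = [2, 2, 1, 1, 1]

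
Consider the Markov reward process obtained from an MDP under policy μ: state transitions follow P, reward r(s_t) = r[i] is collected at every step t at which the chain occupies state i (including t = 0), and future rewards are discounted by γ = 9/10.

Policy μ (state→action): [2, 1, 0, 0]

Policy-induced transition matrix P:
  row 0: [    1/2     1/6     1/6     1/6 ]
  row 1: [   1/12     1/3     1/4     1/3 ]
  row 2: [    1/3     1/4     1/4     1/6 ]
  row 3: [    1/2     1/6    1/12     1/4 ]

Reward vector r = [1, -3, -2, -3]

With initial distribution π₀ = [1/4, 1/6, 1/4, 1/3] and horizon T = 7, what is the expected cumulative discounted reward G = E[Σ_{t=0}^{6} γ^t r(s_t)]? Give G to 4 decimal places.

G = -7.2066

t=0: π = [0.2500, 0.1667, 0.2500, 0.3333], E[r] = -1.7500, γ^t·E[r] = -1.750000, running G = -1.750000
t=1: π = [0.3889, 0.2153, 0.1736, 0.2222], E[r] = -1.2708, γ^t·E[r] = -1.143750, running G = -2.893750
t=2: π = [0.3814, 0.2170, 0.1806, 0.2211], E[r] = -1.2940, γ^t·E[r] = -1.048125, running G = -3.941875
t=3: π = [0.3795, 0.2179, 0.1814, 0.2213], E[r] = -1.3007, γ^t·E[r] = -0.948199, running G = -4.890074
t=4: π = [0.3790, 0.2181, 0.1815, 0.2214], E[r] = -1.3026, γ^t·E[r] = -0.854605, running G = -5.744680
t=5: π = [0.3789, 0.2181, 0.1815, 0.2215], E[r] = -1.3030, γ^t·E[r] = -0.769395, running G = -6.514074
t=6: π = [0.3789, 0.2181, 0.1815, 0.2215], E[r] = -1.3031, γ^t·E[r] = -0.692501, running G = -7.206575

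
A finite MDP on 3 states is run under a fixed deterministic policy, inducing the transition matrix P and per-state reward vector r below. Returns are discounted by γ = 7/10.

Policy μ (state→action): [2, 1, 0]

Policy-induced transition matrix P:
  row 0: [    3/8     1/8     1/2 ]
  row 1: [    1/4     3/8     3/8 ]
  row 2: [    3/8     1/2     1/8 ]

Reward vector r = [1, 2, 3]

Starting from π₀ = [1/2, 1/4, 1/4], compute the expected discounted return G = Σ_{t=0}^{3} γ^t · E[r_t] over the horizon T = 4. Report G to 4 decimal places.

t=0: π = [0.5000, 0.2500, 0.2500], E[r] = 1.7500, γ^t·E[r] = 1.750000, running G = 1.750000
t=1: π = [0.3438, 0.2813, 0.3750], E[r] = 2.0313, γ^t·E[r] = 1.421875, running G = 3.171875
t=2: π = [0.3398, 0.3359, 0.3242], E[r] = 1.9844, γ^t·E[r] = 0.972344, running G = 4.144219
t=3: π = [0.3330, 0.3306, 0.3364], E[r] = 2.0034, γ^t·E[r] = 0.687172, running G = 4.831391

G = 4.8314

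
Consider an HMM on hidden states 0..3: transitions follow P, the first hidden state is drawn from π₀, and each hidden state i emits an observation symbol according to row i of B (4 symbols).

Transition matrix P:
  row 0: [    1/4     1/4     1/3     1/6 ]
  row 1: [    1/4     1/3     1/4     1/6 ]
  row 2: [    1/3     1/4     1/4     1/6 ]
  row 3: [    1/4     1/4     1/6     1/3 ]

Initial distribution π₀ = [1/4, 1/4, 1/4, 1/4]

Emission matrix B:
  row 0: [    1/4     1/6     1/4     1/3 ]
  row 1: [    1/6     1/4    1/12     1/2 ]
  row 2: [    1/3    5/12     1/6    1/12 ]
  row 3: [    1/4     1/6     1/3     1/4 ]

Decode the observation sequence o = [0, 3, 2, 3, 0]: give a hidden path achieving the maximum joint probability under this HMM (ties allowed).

t=0: δ = [6.250e-02, 4.167e-02, 8.333e-02, 6.250e-02]  (obs o_0=0)
t=1: δ = [9.259e-03, 1.042e-02, 1.736e-03, 5.208e-03]  ψ = [2, 2, 0, 3]  (obs o_1=3)
t=2: δ = [6.510e-04, 2.894e-04, 5.144e-04, 5.787e-04]  ψ = [1, 1, 0, 1]  (obs o_2=2)
t=3: δ = [5.716e-05, 8.138e-05, 1.808e-05, 4.823e-05]  ψ = [2, 0, 0, 3]  (obs o_3=3)
t=4: δ = [5.086e-06, 4.521e-06, 6.782e-06, 4.019e-06]  ψ = [1, 1, 1, 3]  (obs o_4=0)
backtrack: best end state = 2; path = [2, 1, 0, 1, 2]

path = [2, 1, 0, 1, 2]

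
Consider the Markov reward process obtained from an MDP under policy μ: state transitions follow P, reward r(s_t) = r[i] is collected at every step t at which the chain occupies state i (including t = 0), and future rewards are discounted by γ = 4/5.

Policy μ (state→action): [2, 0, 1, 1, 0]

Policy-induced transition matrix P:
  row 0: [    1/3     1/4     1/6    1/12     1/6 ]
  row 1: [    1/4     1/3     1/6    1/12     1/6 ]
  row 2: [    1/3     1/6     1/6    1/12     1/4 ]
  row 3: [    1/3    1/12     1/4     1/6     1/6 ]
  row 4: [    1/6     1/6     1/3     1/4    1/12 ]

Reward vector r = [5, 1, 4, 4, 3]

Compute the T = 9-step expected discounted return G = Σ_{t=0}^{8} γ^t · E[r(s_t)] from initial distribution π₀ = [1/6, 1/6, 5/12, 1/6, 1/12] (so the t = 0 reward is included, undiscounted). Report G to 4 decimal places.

t=0: π = [0.1667, 0.1667, 0.4167, 0.1667, 0.0833], E[r] = 3.5833, γ^t·E[r] = 3.583333, running G = 3.583333
t=1: π = [0.3056, 0.1944, 0.1944, 0.1111, 0.1944], E[r] = 3.5278, γ^t·E[r] = 2.822222, running G = 6.405556
t=2: π = [0.2847, 0.2153, 0.2083, 0.1250, 0.1667], E[r] = 3.4722, γ^t·E[r] = 2.222222, running G = 8.627778
t=3: π = [0.2876, 0.2159, 0.2049, 0.1215, 0.1701], E[r] = 3.4699, γ^t·E[r] = 1.776593, running G = 10.404370
t=4: π = [0.2870, 0.2165, 0.2052, 0.1218, 0.1696], E[r] = 3.4680, γ^t·E[r] = 1.420484, running G = 11.824854
t=5: π = [0.2870, 0.2165, 0.2051, 0.1217, 0.1696], E[r] = 3.4679, γ^t·E[r] = 1.136350, running G = 12.961205
t=6: π = [0.2870, 0.2165, 0.2051, 0.1218, 0.1696], E[r] = 3.4678, γ^t·E[r] = 0.909068, running G = 13.870273
t=7: π = [0.2870, 0.2165, 0.2051, 0.1217, 0.1696], E[r] = 3.4678, γ^t·E[r] = 0.727254, running G = 14.597527
t=8: π = [0.2870, 0.2165, 0.2051, 0.1217, 0.1696], E[r] = 3.4678, γ^t·E[r] = 0.581803, running G = 15.179330

G = 15.1793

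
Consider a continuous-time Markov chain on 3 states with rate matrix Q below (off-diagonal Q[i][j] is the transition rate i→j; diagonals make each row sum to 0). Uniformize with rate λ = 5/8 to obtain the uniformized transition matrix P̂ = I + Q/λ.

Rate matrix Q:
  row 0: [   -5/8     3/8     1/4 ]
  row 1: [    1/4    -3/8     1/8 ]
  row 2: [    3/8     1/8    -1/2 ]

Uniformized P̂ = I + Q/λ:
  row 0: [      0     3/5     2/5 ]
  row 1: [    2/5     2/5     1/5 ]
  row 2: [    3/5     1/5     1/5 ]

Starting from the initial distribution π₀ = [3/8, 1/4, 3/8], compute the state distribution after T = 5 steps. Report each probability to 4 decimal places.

t=0: π = [0.3750, 0.2500, 0.3750]
t=1: π = [0.3250, 0.4000, 0.2750]
t=2: π = [0.3250, 0.4100, 0.2650]
t=3: π = [0.3230, 0.4120, 0.2650]
t=4: π = [0.3238, 0.4116, 0.2646]
t=5: π = [0.3234, 0.4118, 0.2648]

π = [0.3234, 0.4118, 0.2648]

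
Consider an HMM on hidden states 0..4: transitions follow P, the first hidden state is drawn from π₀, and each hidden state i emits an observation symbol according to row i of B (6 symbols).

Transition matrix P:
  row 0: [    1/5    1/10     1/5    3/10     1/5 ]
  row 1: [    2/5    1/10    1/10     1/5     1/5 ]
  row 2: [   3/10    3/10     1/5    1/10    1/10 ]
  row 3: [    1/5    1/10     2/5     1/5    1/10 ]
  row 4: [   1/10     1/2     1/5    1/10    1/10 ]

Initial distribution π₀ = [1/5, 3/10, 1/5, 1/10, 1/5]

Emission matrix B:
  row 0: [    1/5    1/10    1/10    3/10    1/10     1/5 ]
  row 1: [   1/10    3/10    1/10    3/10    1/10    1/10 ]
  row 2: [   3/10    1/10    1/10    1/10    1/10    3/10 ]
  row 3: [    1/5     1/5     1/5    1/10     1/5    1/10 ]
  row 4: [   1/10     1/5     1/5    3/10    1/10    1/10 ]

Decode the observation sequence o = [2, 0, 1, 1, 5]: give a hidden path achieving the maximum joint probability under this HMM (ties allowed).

t=0: δ = [2.000e-02, 3.000e-02, 2.000e-02, 2.000e-02, 4.000e-02]  (obs o_0=2)
t=1: δ = [2.400e-03, 2.000e-03, 2.400e-03, 1.200e-03, 6.000e-04]  ψ = [1, 4, 3, 0, 1]  (obs o_1=0)
t=2: δ = [8.000e-05, 2.160e-04, 4.800e-05, 1.440e-04, 9.600e-05]  ψ = [1, 2, 0, 0, 0]  (obs o_2=1)
t=3: δ = [8.640e-06, 1.440e-05, 5.760e-06, 8.640e-06, 8.640e-06]  ψ = [1, 4, 3, 1, 1]  (obs o_3=1)
t=4: δ = [1.152e-06, 4.320e-07, 1.037e-06, 2.880e-07, 2.880e-07]  ψ = [1, 4, 3, 1, 1]  (obs o_4=5)
backtrack: best end state = 0; path = [1, 0, 4, 1, 0]

path = [1, 0, 4, 1, 0]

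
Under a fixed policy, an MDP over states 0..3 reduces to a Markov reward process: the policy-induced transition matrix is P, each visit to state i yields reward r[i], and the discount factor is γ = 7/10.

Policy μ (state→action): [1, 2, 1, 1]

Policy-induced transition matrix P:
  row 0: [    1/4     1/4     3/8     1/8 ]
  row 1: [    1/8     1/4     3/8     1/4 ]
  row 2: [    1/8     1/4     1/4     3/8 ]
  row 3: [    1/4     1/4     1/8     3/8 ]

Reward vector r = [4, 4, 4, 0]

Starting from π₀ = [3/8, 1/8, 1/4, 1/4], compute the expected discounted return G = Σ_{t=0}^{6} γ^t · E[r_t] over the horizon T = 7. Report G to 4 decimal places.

G = 8.8829

t=0: π = [0.3750, 0.1250, 0.2500, 0.2500], E[r] = 3.0000, γ^t·E[r] = 3.000000, running G = 3.000000
t=1: π = [0.2031, 0.2500, 0.2813, 0.2656], E[r] = 2.9375, γ^t·E[r] = 2.056250, running G = 5.056250
t=2: π = [0.1836, 0.2500, 0.2734, 0.2930], E[r] = 2.8281, γ^t·E[r] = 1.385781, running G = 6.442031
t=3: π = [0.1846, 0.2500, 0.2676, 0.2979], E[r] = 2.8086, γ^t·E[r] = 0.963348, running G = 7.405379
t=4: π = [0.1853, 0.2500, 0.2671, 0.2976], E[r] = 2.8096, γ^t·E[r] = 0.674578, running G = 8.079957
t=5: π = [0.1854, 0.2500, 0.2672, 0.2974], E[r] = 2.8103, γ^t·E[r] = 0.472328, running G = 8.552284
t=6: π = [0.1853, 0.2500, 0.2672, 0.2974], E[r] = 2.8104, γ^t·E[r] = 0.330636, running G = 8.882921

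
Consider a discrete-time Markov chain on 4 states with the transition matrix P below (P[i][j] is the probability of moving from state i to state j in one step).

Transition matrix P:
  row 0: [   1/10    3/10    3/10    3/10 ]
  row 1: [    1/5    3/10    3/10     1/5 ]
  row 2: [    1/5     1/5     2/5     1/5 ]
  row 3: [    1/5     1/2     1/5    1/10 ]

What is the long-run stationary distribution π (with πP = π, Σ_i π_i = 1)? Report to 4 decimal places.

π = [0.1818, 0.3085, 0.3113, 0.1983]

Balance equations π_j = Σ_i π_i·P[i][j]:
  π_0 = 1/10·π_0 + 1/5·π_1 + 1/5·π_2 + 1/5·π_3
  π_1 = 3/10·π_0 + 3/10·π_1 + 1/5·π_2 + 1/2·π_3
  π_2 = 3/10·π_0 + 3/10·π_1 + 2/5·π_2 + 1/5·π_3
  normalize: π_0 + π_1 + π_2 + π_3 = 1
Solving the linear system gives exactly π = [2/11, 112/363, 113/363, 24/121].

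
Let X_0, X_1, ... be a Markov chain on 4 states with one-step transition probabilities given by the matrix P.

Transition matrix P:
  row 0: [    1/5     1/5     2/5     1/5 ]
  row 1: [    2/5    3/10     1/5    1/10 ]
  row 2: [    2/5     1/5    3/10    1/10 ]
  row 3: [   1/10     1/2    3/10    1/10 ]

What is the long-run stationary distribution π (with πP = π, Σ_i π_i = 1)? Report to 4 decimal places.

Balance equations π_j = Σ_i π_i·P[i][j]:
  π_0 = 1/5·π_0 + 2/5·π_1 + 2/5·π_2 + 1/10·π_3
  π_1 = 1/5·π_0 + 3/10·π_1 + 1/5·π_2 + 1/2·π_3
  π_2 = 2/5·π_0 + 1/5·π_1 + 3/10·π_2 + 3/10·π_3
  normalize: π_0 + π_1 + π_2 + π_3 = 1
Solving the linear system gives exactly π = [37/123, 98/369, 112/369, 16/123].

π = [0.3008, 0.2656, 0.3035, 0.1301]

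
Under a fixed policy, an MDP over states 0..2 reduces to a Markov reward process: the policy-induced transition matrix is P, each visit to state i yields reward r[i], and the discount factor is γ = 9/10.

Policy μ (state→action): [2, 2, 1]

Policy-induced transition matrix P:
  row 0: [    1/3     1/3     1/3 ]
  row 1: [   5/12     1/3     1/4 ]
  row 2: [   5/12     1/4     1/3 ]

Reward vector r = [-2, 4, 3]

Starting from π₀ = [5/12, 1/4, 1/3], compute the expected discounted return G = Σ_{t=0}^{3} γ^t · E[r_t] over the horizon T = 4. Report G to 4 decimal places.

G = 4.5527

t=0: π = [0.4167, 0.2500, 0.3333], E[r] = 1.1667, γ^t·E[r] = 1.166667, running G = 1.166667
t=1: π = [0.3819, 0.3056, 0.3125], E[r] = 1.3958, γ^t·E[r] = 1.256250, running G = 2.422917
t=2: π = [0.3848, 0.3073, 0.3079], E[r] = 1.3831, γ^t·E[r] = 1.120313, running G = 3.543229
t=3: π = [0.3846, 0.3077, 0.3077], E[r] = 1.3847, γ^t·E[r] = 1.009441, running G = 4.552671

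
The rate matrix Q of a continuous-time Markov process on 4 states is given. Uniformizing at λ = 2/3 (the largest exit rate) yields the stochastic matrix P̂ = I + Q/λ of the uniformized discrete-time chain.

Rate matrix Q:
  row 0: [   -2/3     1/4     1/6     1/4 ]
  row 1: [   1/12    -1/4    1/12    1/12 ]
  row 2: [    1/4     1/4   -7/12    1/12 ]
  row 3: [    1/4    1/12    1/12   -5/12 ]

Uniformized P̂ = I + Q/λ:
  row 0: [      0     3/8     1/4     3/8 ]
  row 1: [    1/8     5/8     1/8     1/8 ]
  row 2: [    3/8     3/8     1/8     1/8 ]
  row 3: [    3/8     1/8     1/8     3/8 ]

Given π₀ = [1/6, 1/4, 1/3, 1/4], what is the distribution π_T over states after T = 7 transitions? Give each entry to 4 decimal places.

t=0: π = [0.1667, 0.2500, 0.3333, 0.2500]
t=1: π = [0.2500, 0.3750, 0.1458, 0.2292]
t=2: π = [0.1875, 0.4115, 0.1563, 0.2448]
t=3: π = [0.2018, 0.4167, 0.1484, 0.2331]
t=4: π = [0.1951, 0.4209, 0.1502, 0.2337]
t=5: π = [0.1966, 0.4218, 0.1494, 0.2322]
t=6: π = [0.1958, 0.4224, 0.1496, 0.2322]
t=7: π = [0.1960, 0.4225, 0.1495, 0.2320]

π = [0.1960, 0.4225, 0.1495, 0.2320]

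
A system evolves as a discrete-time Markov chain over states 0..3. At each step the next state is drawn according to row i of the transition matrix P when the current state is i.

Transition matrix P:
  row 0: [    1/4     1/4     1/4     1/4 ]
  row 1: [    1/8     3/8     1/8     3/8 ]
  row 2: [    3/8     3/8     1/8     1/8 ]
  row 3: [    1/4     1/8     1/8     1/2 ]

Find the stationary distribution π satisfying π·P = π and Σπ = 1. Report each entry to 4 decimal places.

π = [0.2371, 0.2577, 0.1546, 0.3505]

Balance equations π_j = Σ_i π_i·P[i][j]:
  π_0 = 1/4·π_0 + 1/8·π_1 + 3/8·π_2 + 1/4·π_3
  π_1 = 1/4·π_0 + 3/8·π_1 + 3/8·π_2 + 1/8·π_3
  π_2 = 1/4·π_0 + 1/8·π_1 + 1/8·π_2 + 1/8·π_3
  normalize: π_0 + π_1 + π_2 + π_3 = 1
Solving the linear system gives exactly π = [23/97, 25/97, 15/97, 34/97].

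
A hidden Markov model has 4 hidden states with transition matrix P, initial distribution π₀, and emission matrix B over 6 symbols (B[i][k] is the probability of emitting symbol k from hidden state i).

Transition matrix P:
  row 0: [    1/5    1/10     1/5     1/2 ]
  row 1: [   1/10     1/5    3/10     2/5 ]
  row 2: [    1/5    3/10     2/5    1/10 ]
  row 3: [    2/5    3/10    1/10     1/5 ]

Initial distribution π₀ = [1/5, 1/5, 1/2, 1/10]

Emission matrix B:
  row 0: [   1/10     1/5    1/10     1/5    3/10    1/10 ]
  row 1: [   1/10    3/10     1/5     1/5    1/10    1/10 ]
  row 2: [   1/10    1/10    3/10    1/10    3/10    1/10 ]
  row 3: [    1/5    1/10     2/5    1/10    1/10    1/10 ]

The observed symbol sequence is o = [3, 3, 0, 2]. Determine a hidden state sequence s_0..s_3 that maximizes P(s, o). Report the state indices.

path = [2, 1, 3, 3]

t=0: δ = [4.000e-02, 4.000e-02, 5.000e-02, 1.000e-02]  (obs o_0=3)
t=1: δ = [2.000e-03, 3.000e-03, 2.000e-03, 2.000e-03]  ψ = [2, 2, 2, 0]  (obs o_1=3)
t=2: δ = [8.000e-05, 6.000e-05, 9.000e-05, 2.400e-04]  ψ = [3, 1, 1, 1]  (obs o_2=0)
t=3: δ = [9.600e-06, 1.440e-05, 1.080e-05, 1.920e-05]  ψ = [3, 3, 2, 3]  (obs o_3=2)
backtrack: best end state = 3; path = [2, 1, 3, 3]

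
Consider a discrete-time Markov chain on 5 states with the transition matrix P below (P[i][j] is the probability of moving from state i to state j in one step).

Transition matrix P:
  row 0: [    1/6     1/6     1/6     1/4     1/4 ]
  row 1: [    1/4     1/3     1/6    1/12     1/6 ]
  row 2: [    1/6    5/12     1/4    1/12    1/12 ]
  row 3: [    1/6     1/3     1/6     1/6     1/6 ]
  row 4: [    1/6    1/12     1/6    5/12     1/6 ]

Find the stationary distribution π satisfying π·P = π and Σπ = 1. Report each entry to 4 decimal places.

π = [0.1896, 0.2751, 0.1818, 0.1862, 0.1673]

Balance equations π_j = Σ_i π_i·P[i][j]:
  π_0 = 1/6·π_0 + 1/4·π_1 + 1/6·π_2 + 1/6·π_3 + 1/6·π_4
  π_1 = 1/6·π_0 + 1/3·π_1 + 5/12·π_2 + 1/3·π_3 + 1/12·π_4
  π_2 = 1/6·π_0 + 1/6·π_1 + 1/4·π_2 + 1/6·π_3 + 1/6·π_4
  π_3 = 1/4·π_0 + 1/12·π_1 + 1/12·π_2 + 1/6·π_3 + 5/12·π_4
  normalize: π_0 + π_1 + π_2 + π_3 + π_4 = 1
Solving the linear system gives exactly π = [244/1287, 118/429, 2/11, 719/3861, 646/3861].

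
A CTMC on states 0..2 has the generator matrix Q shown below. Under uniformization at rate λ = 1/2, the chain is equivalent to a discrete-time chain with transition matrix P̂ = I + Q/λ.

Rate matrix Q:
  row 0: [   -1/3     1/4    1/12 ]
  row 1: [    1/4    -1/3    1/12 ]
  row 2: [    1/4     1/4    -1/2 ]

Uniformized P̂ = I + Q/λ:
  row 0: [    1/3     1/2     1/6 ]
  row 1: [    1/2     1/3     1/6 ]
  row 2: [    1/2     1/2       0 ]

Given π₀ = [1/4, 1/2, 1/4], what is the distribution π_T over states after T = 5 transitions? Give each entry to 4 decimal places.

π = [0.4286, 0.4286, 0.1428]

t=0: π = [0.2500, 0.5000, 0.2500]
t=1: π = [0.4583, 0.4167, 0.1250]
t=2: π = [0.4236, 0.4306, 0.1458]
t=3: π = [0.4294, 0.4282, 0.1424]
t=4: π = [0.4284, 0.4286, 0.1429]
t=5: π = [0.4286, 0.4286, 0.1428]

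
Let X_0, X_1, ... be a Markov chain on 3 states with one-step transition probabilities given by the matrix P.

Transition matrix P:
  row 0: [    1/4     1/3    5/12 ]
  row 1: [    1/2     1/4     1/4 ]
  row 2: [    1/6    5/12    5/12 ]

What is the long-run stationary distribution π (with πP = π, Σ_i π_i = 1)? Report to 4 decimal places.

π = [0.3038, 0.3354, 0.3608]

Balance equations π_j = Σ_i π_i·P[i][j]:
  π_0 = 1/4·π_0 + 1/2·π_1 + 1/6·π_2
  π_1 = 1/3·π_0 + 1/4·π_1 + 5/12·π_2
  normalize: π_0 + π_1 + π_2 = 1
Solving the linear system gives exactly π = [24/79, 53/158, 57/158].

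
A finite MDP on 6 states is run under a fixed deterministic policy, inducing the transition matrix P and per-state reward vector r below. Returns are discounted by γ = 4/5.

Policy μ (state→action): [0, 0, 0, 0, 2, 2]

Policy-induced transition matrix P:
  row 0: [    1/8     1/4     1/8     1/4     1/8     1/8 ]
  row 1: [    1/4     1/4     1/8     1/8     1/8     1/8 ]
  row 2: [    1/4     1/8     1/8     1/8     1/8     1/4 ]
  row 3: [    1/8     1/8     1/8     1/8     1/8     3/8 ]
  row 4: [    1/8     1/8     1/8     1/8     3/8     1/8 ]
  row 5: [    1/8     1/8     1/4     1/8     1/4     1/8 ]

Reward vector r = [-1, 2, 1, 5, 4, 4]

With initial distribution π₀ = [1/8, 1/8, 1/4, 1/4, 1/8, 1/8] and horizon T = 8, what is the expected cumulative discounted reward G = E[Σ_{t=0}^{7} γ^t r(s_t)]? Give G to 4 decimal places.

G = 10.6794

t=0: π = [0.1250, 0.1250, 0.2500, 0.2500, 0.1250, 0.1250], E[r] = 2.6250, γ^t·E[r] = 2.625000, running G = 2.625000
t=1: π = [0.1719, 0.1563, 0.1406, 0.1406, 0.1719, 0.2188], E[r] = 2.5469, γ^t·E[r] = 2.037500, running G = 4.662500
t=2: π = [0.1621, 0.1660, 0.1523, 0.1465, 0.1953, 0.1777], E[r] = 2.5469, γ^t·E[r] = 1.630000, running G = 6.292500
t=3: π = [0.1648, 0.1660, 0.1472, 0.1453, 0.1960, 0.1807], E[r] = 2.5476, γ^t·E[r] = 1.304375, running G = 7.596875
t=4: π = [0.1642, 0.1664, 0.1476, 0.1456, 0.1966, 0.1797], E[r] = 2.5494, γ^t·E[r] = 1.044225, running G = 8.641100
t=5: π = [0.1642, 0.1663, 0.1475, 0.1455, 0.1966, 0.1798], E[r] = 2.5493, γ^t·E[r] = 0.835351, running G = 9.476451
t=6: π = [0.1642, 0.1663, 0.1475, 0.1455, 0.1966, 0.1798], E[r] = 2.5493, γ^t·E[r] = 0.668294, running G = 10.144745
t=7: π = [0.1642, 0.1663, 0.1475, 0.1455, 0.1966, 0.1798], E[r] = 2.5493, γ^t·E[r] = 0.534635, running G = 10.679380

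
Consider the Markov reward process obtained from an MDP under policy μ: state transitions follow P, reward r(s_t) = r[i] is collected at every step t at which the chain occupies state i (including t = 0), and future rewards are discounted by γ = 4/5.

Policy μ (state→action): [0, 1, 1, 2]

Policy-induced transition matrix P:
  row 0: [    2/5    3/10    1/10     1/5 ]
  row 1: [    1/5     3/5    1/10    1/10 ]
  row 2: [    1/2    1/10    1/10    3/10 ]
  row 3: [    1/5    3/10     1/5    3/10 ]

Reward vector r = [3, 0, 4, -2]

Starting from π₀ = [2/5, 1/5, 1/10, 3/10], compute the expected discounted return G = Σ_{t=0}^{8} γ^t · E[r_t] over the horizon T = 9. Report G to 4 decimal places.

G = 4.2900

t=0: π = [0.4000, 0.2000, 0.1000, 0.3000], E[r] = 1.0000, γ^t·E[r] = 1.000000, running G = 1.000000
t=1: π = [0.3100, 0.3400, 0.1300, 0.2200], E[r] = 1.0100, γ^t·E[r] = 0.808000, running G = 1.808000
t=2: π = [0.3010, 0.3760, 0.1220, 0.2010], E[r] = 0.9890, γ^t·E[r] = 0.632960, running G = 2.440960
t=3: π = [0.2968, 0.3884, 0.1201, 0.1947], E[r] = 0.9814, γ^t·E[r] = 0.502477, running G = 2.943437
t=4: π = [0.2954, 0.3925, 0.1195, 0.1926], E[r] = 0.9788, γ^t·E[r] = 0.400904, running G = 3.344341
t=5: π = [0.2949, 0.3939, 0.1193, 0.1920], E[r] = 0.9779, γ^t·E[r] = 0.320435, running G = 3.664776
t=6: π = [0.2948, 0.3943, 0.1192, 0.1917], E[r] = 0.9776, γ^t·E[r] = 0.256272, running G = 3.921048
t=7: π = [0.2947, 0.3945, 0.1192, 0.1917], E[r] = 0.9775, γ^t·E[r] = 0.204997, running G = 4.126045
t=8: π = [0.2947, 0.3945, 0.1192, 0.1916], E[r] = 0.9775, γ^t·E[r] = 0.163992, running G = 4.290038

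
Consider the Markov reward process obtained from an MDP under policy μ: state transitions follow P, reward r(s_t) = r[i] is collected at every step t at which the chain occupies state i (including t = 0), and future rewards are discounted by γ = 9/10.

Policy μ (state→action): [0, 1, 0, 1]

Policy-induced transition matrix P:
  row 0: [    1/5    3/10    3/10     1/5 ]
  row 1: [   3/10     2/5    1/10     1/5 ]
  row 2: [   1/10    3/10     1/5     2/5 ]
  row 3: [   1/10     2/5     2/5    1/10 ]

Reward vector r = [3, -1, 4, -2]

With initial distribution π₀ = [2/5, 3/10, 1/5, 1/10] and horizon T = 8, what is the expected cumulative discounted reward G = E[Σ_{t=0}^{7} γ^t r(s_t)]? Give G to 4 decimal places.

t=0: π = [0.4000, 0.3000, 0.2000, 0.1000], E[r] = 1.5000, γ^t·E[r] = 1.500000, running G = 1.500000
t=1: π = [0.2000, 0.3400, 0.2300, 0.2300], E[r] = 0.7200, γ^t·E[r] = 0.648000, running G = 2.148000
t=2: π = [0.1880, 0.3570, 0.2320, 0.2230], E[r] = 0.6890, γ^t·E[r] = 0.558090, running G = 2.706090
t=3: π = [0.1902, 0.3580, 0.2277, 0.2241], E[r] = 0.6752, γ^t·E[r] = 0.492221, running G = 3.198311
t=4: π = [0.1906, 0.3582, 0.2280, 0.2231], E[r] = 0.6796, γ^t·E[r] = 0.445853, running G = 3.644164
t=5: π = [0.1907, 0.3581, 0.2279, 0.2233], E[r] = 0.6789, γ^t·E[r] = 0.400858, running G = 4.045021
t=6: π = [0.1907, 0.3581, 0.2279, 0.2232], E[r] = 0.6791, γ^t·E[r] = 0.360915, running G = 4.405936
t=7: π = [0.1907, 0.3581, 0.2279, 0.2233], E[r] = 0.6791, γ^t·E[r] = 0.324790, running G = 4.730726

G = 4.7307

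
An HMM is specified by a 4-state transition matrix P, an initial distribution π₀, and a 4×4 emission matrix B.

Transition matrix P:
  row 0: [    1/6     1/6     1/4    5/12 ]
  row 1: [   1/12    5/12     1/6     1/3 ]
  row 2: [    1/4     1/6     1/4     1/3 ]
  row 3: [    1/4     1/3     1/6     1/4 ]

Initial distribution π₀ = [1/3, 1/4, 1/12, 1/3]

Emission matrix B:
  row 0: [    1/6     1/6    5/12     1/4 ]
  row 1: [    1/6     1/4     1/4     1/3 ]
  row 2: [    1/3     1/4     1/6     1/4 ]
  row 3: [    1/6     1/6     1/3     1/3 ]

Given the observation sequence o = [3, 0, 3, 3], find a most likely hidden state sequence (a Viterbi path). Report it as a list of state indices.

t=0: δ = [8.333e-02, 8.333e-02, 2.083e-02, 1.111e-01]  (obs o_0=3)
t=1: δ = [4.630e-03, 6.173e-03, 6.944e-03, 5.787e-03]  ψ = [3, 3, 0, 0]  (obs o_1=0)
t=2: δ = [4.340e-04, 8.573e-04, 4.340e-04, 7.716e-04]  ψ = [2, 1, 2, 2]  (obs o_2=3)
t=3: δ = [4.823e-05, 1.191e-04, 3.572e-05, 9.526e-05]  ψ = [3, 1, 1, 1]  (obs o_3=3)
backtrack: best end state = 1; path = [3, 1, 1, 1]

path = [3, 1, 1, 1]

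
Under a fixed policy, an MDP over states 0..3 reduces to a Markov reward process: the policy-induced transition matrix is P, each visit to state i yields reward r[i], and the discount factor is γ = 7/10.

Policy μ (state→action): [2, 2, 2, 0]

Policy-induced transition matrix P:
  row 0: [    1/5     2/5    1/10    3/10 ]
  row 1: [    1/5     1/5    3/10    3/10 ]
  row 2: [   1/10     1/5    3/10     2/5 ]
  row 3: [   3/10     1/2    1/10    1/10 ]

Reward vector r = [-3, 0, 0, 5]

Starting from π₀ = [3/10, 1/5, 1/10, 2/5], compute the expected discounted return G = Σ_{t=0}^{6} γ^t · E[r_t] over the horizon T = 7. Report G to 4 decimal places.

t=0: π = [0.3000, 0.2000, 0.1000, 0.4000], E[r] = 1.1000, γ^t·E[r] = 1.100000, running G = 1.100000
t=1: π = [0.2300, 0.3800, 0.1600, 0.2300], E[r] = 0.4600, γ^t·E[r] = 0.322000, running G = 1.422000
t=2: π = [0.2070, 0.3150, 0.2080, 0.2700], E[r] = 0.7290, γ^t·E[r] = 0.357210, running G = 1.779210
t=3: π = [0.2062, 0.3224, 0.2046, 0.2668], E[r] = 0.7154, γ^t·E[r] = 0.245382, running G = 2.024592
t=4: π = [0.2062, 0.3213, 0.2054, 0.2671], E[r] = 0.7168, γ^t·E[r] = 0.172113, running G = 2.196705
t=5: π = [0.2062, 0.3214, 0.2053, 0.2671], E[r] = 0.7171, γ^t·E[r] = 0.120521, running G = 2.317227
t=6: π = [0.2062, 0.3214, 0.2053, 0.2671], E[r] = 0.7170, γ^t·E[r] = 0.084356, running G = 2.401583

G = 2.4016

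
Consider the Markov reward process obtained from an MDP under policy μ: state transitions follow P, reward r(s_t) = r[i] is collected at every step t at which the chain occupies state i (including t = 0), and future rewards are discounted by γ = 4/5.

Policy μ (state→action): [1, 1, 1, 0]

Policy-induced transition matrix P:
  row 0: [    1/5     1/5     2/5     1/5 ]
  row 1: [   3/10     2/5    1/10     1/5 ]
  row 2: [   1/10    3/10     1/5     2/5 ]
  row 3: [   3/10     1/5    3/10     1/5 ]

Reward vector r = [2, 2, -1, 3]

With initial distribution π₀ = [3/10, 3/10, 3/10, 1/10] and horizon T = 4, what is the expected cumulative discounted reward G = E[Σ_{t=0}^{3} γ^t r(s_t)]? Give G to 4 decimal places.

t=0: π = [0.3000, 0.3000, 0.3000, 0.1000], E[r] = 1.2000, γ^t·E[r] = 1.200000, running G = 1.200000
t=1: π = [0.2100, 0.2900, 0.2400, 0.2600], E[r] = 1.5400, γ^t·E[r] = 1.232000, running G = 2.432000
t=2: π = [0.2310, 0.2820, 0.2390, 0.2480], E[r] = 1.5310, γ^t·E[r] = 0.979840, running G = 3.411840
t=3: π = [0.2291, 0.2803, 0.2428, 0.2478], E[r] = 1.5194, γ^t·E[r] = 0.777933, running G = 4.189773

G = 4.1898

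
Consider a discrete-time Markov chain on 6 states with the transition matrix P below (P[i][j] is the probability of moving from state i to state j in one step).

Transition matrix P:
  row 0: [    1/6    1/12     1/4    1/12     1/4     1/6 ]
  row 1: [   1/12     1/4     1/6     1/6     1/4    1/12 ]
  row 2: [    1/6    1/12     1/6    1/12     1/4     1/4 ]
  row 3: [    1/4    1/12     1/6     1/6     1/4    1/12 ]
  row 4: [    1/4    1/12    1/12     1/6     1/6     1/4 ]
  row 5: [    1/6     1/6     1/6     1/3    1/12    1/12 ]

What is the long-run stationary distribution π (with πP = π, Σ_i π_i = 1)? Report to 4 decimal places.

π = [0.1878, 0.1161, 0.1652, 0.1641, 0.2060, 0.1608]

Balance equations π_j = Σ_i π_i·P[i][j]:
  π_0 = 1/6·π_0 + 1/12·π_1 + 1/6·π_2 + 1/4·π_3 + 1/4·π_4 + 1/6·π_5
  π_1 = 1/12·π_0 + 1/4·π_1 + 1/12·π_2 + 1/12·π_3 + 1/12·π_4 + 1/6·π_5
  π_2 = 1/4·π_0 + 1/6·π_1 + 1/6·π_2 + 1/6·π_3 + 1/12·π_4 + 1/6·π_5
  π_3 = 1/12·π_0 + 1/6·π_1 + 1/12·π_2 + 1/6·π_3 + 1/6·π_4 + 1/3·π_5
  π_4 = 1/4·π_0 + 1/4·π_1 + 1/4·π_2 + 1/4·π_3 + 1/6·π_4 + 1/12·π_5
  normalize: π_0 + π_1 + π_2 + π_3 + π_4 + π_5 = 1
Solving the linear system gives exactly π = [11875/63221, 7339/63221, 10441/63221, 10372/63221, 13025/63221, 10169/63221].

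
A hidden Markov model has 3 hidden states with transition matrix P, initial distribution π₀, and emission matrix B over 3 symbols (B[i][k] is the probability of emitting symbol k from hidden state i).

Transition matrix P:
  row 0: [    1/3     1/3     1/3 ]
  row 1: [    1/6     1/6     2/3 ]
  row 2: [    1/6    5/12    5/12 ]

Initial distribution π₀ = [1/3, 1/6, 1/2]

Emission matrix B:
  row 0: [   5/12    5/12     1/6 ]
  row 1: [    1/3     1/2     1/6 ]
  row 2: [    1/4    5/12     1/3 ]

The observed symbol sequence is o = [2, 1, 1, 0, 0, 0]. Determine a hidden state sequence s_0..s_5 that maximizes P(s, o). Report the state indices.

t=0: δ = [5.556e-02, 2.778e-02, 1.667e-01]  (obs o_0=2)
t=1: δ = [1.157e-02, 3.472e-02, 2.894e-02]  ψ = [2, 2, 2]  (obs o_1=1)
t=2: δ = [2.411e-03, 6.028e-03, 9.645e-03]  ψ = [1, 2, 1]  (obs o_2=1)
t=3: δ = [6.698e-04, 1.340e-03, 1.005e-03]  ψ = [2, 2, 1]  (obs o_3=0)
t=4: δ = [9.303e-05, 1.395e-04, 2.233e-04]  ψ = [0, 2, 1]  (obs o_4=0)
t=5: δ = [1.550e-05, 3.101e-05, 2.326e-05]  ψ = [2, 2, 1]  (obs o_5=0)
backtrack: best end state = 1; path = [2, 1, 2, 1, 2, 1]

path = [2, 1, 2, 1, 2, 1]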